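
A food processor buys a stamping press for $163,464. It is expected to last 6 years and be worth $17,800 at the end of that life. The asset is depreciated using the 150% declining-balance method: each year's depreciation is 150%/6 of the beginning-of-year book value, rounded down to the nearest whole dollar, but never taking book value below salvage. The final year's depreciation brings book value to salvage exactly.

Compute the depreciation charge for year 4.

$17,240

Depreciable base = $163,464 − $17,800 = $145,664.
Year 1: ⌊$163,464 × 150%/6⌋ = $40,866. Book value $122,598.
Year 2: ⌊$122,598 × 150%/6⌋ = $30,649. Book value $91,949.
Year 3: ⌊$91,949 × 150%/6⌋ = $22,987. Book value $68,962.
Year 4: ⌊$68,962 × 150%/6⌋ = $17,240. Book value $51,722.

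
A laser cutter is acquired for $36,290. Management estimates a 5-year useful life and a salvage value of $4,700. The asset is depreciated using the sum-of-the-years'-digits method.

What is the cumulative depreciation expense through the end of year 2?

Depreciable base = $36,290 − $4,700 = $31,590.
Sum of the years' digits = 5+4+3+2+1 = 15.
Year 1: $31,590 × 5/15 = $10,530. Book value $25,760.
Year 2: $31,590 × 4/15 = $8,424. Book value $17,336.
Accumulated through year 2 = $36,290 − $17,336 = $18,954.

$18,954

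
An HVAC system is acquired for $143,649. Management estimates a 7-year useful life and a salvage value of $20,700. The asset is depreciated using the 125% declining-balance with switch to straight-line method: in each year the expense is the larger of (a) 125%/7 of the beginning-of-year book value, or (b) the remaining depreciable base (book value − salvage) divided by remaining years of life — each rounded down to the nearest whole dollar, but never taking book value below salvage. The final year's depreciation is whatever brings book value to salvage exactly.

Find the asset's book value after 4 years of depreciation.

$64,890

Depreciable base = $143,649 − $20,700 = $122,949.
Year 1: DB = ⌊$143,649 × 125%/7⌋ = $25,651; SL = ⌊$122,949/7⌋ = $17,564 → take DB $25,651. Book value $117,998.
Year 2: DB = ⌊$117,998 × 125%/7⌋ = $21,071; SL = ⌊$97,298/6⌋ = $16,216 → take DB $21,071. Book value $96,927.
Year 3: DB = ⌊$96,927 × 125%/7⌋ = $17,308; SL = ⌊$76,227/5⌋ = $15,245 → take DB $17,308. Book value $79,619.
Year 4: DB = ⌊$79,619 × 125%/7⌋ = $14,217; SL = ⌊$58,919/4⌋ = $14,729 → take SL $14,729. Book value $64,890.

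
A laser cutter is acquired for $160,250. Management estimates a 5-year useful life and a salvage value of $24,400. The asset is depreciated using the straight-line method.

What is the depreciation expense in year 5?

$27,170

Depreciable base = $160,250 − $24,400 = $135,850.
Annual expense = $135,850 / 5 = $27,170.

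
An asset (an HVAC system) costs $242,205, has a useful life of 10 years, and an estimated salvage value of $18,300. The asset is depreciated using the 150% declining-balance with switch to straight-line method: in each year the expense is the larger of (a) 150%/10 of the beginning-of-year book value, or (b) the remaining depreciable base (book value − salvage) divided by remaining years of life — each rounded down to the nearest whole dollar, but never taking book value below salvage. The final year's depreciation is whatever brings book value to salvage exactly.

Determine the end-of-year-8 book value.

Depreciable base = $242,205 − $18,300 = $223,905.
Year 1: DB = ⌊$242,205 × 150%/10⌋ = $36,330; SL = ⌊$223,905/10⌋ = $22,390 → take DB $36,330. Book value $205,875.
Year 2: DB = ⌊$205,875 × 150%/10⌋ = $30,881; SL = ⌊$187,575/9⌋ = $20,841 → take DB $30,881. Book value $174,994.
Year 3: DB = ⌊$174,994 × 150%/10⌋ = $26,249; SL = ⌊$156,694/8⌋ = $19,586 → take DB $26,249. Book value $148,745.
Year 4: DB = ⌊$148,745 × 150%/10⌋ = $22,311; SL = ⌊$130,445/7⌋ = $18,635 → take DB $22,311. Book value $126,434.
Year 5: DB = ⌊$126,434 × 150%/10⌋ = $18,965; SL = ⌊$108,134/6⌋ = $18,022 → take DB $18,965. Book value $107,469.
Year 6: DB = ⌊$107,469 × 150%/10⌋ = $16,120; SL = ⌊$89,169/5⌋ = $17,833 → take SL $17,833. Book value $89,636.
Year 7: DB = ⌊$89,636 × 150%/10⌋ = $13,445; SL = ⌊$71,336/4⌋ = $17,834 → take SL $17,834. Book value $71,802.
Year 8: DB = ⌊$71,802 × 150%/10⌋ = $10,770; SL = ⌊$53,502/3⌋ = $17,834 → take SL $17,834. Book value $53,968.

$53,968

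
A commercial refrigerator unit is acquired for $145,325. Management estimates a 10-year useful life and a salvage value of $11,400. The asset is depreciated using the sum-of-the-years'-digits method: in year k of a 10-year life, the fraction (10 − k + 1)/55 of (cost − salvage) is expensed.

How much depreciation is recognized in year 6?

Depreciable base = $145,325 − $11,400 = $133,925.
Sum of the years' digits = 10+9+8+7+6+5+4+3+2+1 = 55.
Year 1: $133,925 × 10/55 = $24,350. Book value $120,975.
Year 2: $133,925 × 9/55 = $21,915. Book value $99,060.
Year 3: $133,925 × 8/55 = $19,480. Book value $79,580.
Year 4: $133,925 × 7/55 = $17,045. Book value $62,535.
Year 5: $133,925 × 6/55 = $14,610. Book value $47,925.
Year 6: $133,925 × 5/55 = $12,175. Book value $35,750.

$12,175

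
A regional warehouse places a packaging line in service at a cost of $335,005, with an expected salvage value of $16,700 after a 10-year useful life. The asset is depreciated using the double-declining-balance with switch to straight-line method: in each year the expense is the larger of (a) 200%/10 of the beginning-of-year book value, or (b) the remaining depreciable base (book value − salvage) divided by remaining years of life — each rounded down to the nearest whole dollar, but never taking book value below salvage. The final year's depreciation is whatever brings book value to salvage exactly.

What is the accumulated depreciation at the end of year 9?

Depreciable base = $335,005 − $16,700 = $318,305.
Year 1: DB = ⌊$335,005 × 200%/10⌋ = $67,001; SL = ⌊$318,305/10⌋ = $31,830 → take DB $67,001. Book value $268,004.
Year 2: DB = ⌊$268,004 × 200%/10⌋ = $53,600; SL = ⌊$251,304/9⌋ = $27,922 → take DB $53,600. Book value $214,404.
Year 3: DB = ⌊$214,404 × 200%/10⌋ = $42,880; SL = ⌊$197,704/8⌋ = $24,713 → take DB $42,880. Book value $171,524.
Year 4: DB = ⌊$171,524 × 200%/10⌋ = $34,304; SL = ⌊$154,824/7⌋ = $22,117 → take DB $34,304. Book value $137,220.
Year 5: DB = ⌊$137,220 × 200%/10⌋ = $27,444; SL = ⌊$120,520/6⌋ = $20,086 → take DB $27,444. Book value $109,776.
Year 6: DB = ⌊$109,776 × 200%/10⌋ = $21,955; SL = ⌊$93,076/5⌋ = $18,615 → take DB $21,955. Book value $87,821.
Year 7: DB = ⌊$87,821 × 200%/10⌋ = $17,564; SL = ⌊$71,121/4⌋ = $17,780 → take SL $17,780. Book value $70,041.
Year 8: DB = ⌊$70,041 × 200%/10⌋ = $14,008; SL = ⌊$53,341/3⌋ = $17,780 → take SL $17,780. Book value $52,261.
Year 9: DB = ⌊$52,261 × 200%/10⌋ = $10,452; SL = ⌊$35,561/2⌋ = $17,780 → take SL $17,780. Book value $34,481.
Accumulated through year 9 = $335,005 − $34,481 = $300,524.

$300,524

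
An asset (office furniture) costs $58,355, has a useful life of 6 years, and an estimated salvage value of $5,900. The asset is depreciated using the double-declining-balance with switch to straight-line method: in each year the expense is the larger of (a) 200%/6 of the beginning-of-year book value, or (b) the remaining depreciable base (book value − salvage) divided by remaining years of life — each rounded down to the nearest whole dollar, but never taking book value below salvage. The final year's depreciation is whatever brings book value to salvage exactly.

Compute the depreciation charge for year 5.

$3,842

Depreciable base = $58,355 − $5,900 = $52,455.
Year 1: DB = ⌊$58,355 × 200%/6⌋ = $19,451; SL = ⌊$52,455/6⌋ = $8,742 → take DB $19,451. Book value $38,904.
Year 2: DB = ⌊$38,904 × 200%/6⌋ = $12,968; SL = ⌊$33,004/5⌋ = $6,600 → take DB $12,968. Book value $25,936.
Year 3: DB = ⌊$25,936 × 200%/6⌋ = $8,645; SL = ⌊$20,036/4⌋ = $5,009 → take DB $8,645. Book value $17,291.
Year 4: DB = ⌊$17,291 × 200%/6⌋ = $5,763; SL = ⌊$11,391/3⌋ = $3,797 → take DB $5,763. Book value $11,528.
Year 5: DB = ⌊$11,528 × 200%/6⌋ = $3,842; SL = ⌊$5,628/2⌋ = $2,814 → take DB $3,842. Book value $7,686.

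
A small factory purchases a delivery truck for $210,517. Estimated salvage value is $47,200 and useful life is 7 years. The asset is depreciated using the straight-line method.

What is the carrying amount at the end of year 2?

Depreciable base = $210,517 − $47,200 = $163,317.
Annual expense = $163,317 / 7 = $23,331.
End of year 1: book value $187,186.
End of year 2: book value $163,855.

$163,855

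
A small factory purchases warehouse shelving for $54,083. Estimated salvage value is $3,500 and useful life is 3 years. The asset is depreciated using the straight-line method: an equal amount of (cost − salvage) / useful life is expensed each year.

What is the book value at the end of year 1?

Depreciable base = $54,083 − $3,500 = $50,583.
Annual expense = $50,583 / 3 = $16,861.
End of year 1: book value $37,222.

$37,222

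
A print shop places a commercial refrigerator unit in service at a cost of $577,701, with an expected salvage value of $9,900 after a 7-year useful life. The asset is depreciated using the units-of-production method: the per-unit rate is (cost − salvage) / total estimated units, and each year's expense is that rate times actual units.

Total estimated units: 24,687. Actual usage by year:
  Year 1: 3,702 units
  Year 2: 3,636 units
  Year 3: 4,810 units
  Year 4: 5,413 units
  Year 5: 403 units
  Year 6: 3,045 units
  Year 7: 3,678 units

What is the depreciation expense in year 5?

$9,269

Depreciable base = $577,701 − $9,900 = $567,801.
Rate = $567,801 / 24,687 units = $23 per unit.
Year 1: 3,702 × $23 = $85,146. Book value $492,555.
Year 2: 3,636 × $23 = $83,628. Book value $408,927.
Year 3: 4,810 × $23 = $110,630. Book value $298,297.
Year 4: 5,413 × $23 = $124,499. Book value $173,798.
Year 5: 403 × $23 = $9,269. Book value $164,529.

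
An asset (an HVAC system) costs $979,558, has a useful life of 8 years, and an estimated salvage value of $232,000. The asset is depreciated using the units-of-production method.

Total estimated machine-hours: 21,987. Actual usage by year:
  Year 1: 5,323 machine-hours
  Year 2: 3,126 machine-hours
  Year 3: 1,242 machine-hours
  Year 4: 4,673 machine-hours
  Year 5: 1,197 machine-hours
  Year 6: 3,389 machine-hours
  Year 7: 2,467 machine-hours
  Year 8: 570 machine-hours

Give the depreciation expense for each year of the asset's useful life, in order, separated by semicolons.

Depreciable base = $979,558 − $232,000 = $747,558.
Rate = $747,558 / 21,987 machine-hours = $34 per machine-hour.
Year 1: 5,323 × $34 = $180,982. Book value $798,576.
Year 2: 3,126 × $34 = $106,284. Book value $692,292.
Year 3: 1,242 × $34 = $42,228. Book value $650,064.
Year 4: 4,673 × $34 = $158,882. Book value $491,182.
Year 5: 1,197 × $34 = $40,698. Book value $450,484.
Year 6: 3,389 × $34 = $115,226. Book value $335,258.
Year 7: 2,467 × $34 = $83,878. Book value $251,380.
Year 8: 570 × $34 = $19,380. Book value $232,000.

$180,982; $106,284; $42,228; $158,882; $40,698; $115,226; $83,878; $19,380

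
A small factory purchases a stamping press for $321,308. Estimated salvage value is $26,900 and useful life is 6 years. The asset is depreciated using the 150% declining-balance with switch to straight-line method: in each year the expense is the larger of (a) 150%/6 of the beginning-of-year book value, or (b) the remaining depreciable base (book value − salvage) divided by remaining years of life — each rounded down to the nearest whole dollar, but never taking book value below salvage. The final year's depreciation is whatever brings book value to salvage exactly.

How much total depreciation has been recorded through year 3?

Depreciable base = $321,308 − $26,900 = $294,408.
Year 1: DB = ⌊$321,308 × 150%/6⌋ = $80,327; SL = ⌊$294,408/6⌋ = $49,068 → take DB $80,327. Book value $240,981.
Year 2: DB = ⌊$240,981 × 150%/6⌋ = $60,245; SL = ⌊$214,081/5⌋ = $42,816 → take DB $60,245. Book value $180,736.
Year 3: DB = ⌊$180,736 × 150%/6⌋ = $45,184; SL = ⌊$153,836/4⌋ = $38,459 → take DB $45,184. Book value $135,552.
Accumulated through year 3 = $321,308 − $135,552 = $185,756.

$185,756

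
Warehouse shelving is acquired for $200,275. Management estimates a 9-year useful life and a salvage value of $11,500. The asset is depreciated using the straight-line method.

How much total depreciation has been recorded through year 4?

Depreciable base = $200,275 − $11,500 = $188,775.
Annual expense = $188,775 / 9 = $20,975.
End of year 1: book value $179,300.
End of year 2: book value $158,325.
End of year 3: book value $137,350.
End of year 4: book value $116,375.
Accumulated through year 4 = $200,275 − $116,375 = $83,900.

$83,900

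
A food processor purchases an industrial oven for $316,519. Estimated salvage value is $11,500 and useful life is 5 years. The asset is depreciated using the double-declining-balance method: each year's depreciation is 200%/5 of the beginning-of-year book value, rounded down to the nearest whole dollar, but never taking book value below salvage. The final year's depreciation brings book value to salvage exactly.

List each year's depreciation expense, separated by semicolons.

$126,607; $75,964; $45,579; $27,347; $29,522

Depreciable base = $316,519 − $11,500 = $305,019.
Year 1: ⌊$316,519 × 200%/5⌋ = $126,607. Book value $189,912.
Year 2: ⌊$189,912 × 200%/5⌋ = $75,964. Book value $113,948.
Year 3: ⌊$113,948 × 200%/5⌋ = $45,579. Book value $68,369.
Year 4: ⌊$68,369 × 200%/5⌋ = $27,347. Book value $41,022.
Year 5 (final): $41,022 − $11,500 = $29,522. Book value $11,500.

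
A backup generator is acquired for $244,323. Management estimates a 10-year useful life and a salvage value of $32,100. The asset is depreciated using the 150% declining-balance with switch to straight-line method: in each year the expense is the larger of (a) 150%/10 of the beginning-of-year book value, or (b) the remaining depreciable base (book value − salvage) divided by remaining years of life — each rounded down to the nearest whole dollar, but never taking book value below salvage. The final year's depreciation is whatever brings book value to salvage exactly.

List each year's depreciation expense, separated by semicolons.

Depreciable base = $244,323 − $32,100 = $212,223.
Year 1: DB = ⌊$244,323 × 150%/10⌋ = $36,648; SL = ⌊$212,223/10⌋ = $21,222 → take DB $36,648. Book value $207,675.
Year 2: DB = ⌊$207,675 × 150%/10⌋ = $31,151; SL = ⌊$175,575/9⌋ = $19,508 → take DB $31,151. Book value $176,524.
Year 3: DB = ⌊$176,524 × 150%/10⌋ = $26,478; SL = ⌊$144,424/8⌋ = $18,053 → take DB $26,478. Book value $150,046.
Year 4: DB = ⌊$150,046 × 150%/10⌋ = $22,506; SL = ⌊$117,946/7⌋ = $16,849 → take DB $22,506. Book value $127,540.
Year 5: DB = ⌊$127,540 × 150%/10⌋ = $19,131; SL = ⌊$95,440/6⌋ = $15,906 → take DB $19,131. Book value $108,409.
Year 6: DB = ⌊$108,409 × 150%/10⌋ = $16,261; SL = ⌊$76,309/5⌋ = $15,261 → take DB $16,261. Book value $92,148.
Year 7: DB = ⌊$92,148 × 150%/10⌋ = $13,822; SL = ⌊$60,048/4⌋ = $15,012 → take SL $15,012. Book value $77,136.
Year 8: DB = ⌊$77,136 × 150%/10⌋ = $11,570; SL = ⌊$45,036/3⌋ = $15,012 → take SL $15,012. Book value $62,124.
Year 9: DB = ⌊$62,124 × 150%/10⌋ = $9,318; SL = ⌊$30,024/2⌋ = $15,012 → take SL $15,012. Book value $47,112.
Year 10 (final): $47,112 − $32,100 = $15,012. Book value $32,100.

$36,648; $31,151; $26,478; $22,506; $19,131; $16,261; $15,012; $15,012; $15,012; $15,012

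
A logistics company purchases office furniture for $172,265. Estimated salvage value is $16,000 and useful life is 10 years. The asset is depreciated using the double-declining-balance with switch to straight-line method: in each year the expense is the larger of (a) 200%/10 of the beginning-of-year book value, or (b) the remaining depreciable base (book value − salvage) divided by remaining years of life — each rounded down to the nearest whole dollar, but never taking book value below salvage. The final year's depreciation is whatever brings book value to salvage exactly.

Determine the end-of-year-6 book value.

$45,159

Depreciable base = $172,265 − $16,000 = $156,265.
Year 1: DB = ⌊$172,265 × 200%/10⌋ = $34,453; SL = ⌊$156,265/10⌋ = $15,626 → take DB $34,453. Book value $137,812.
Year 2: DB = ⌊$137,812 × 200%/10⌋ = $27,562; SL = ⌊$121,812/9⌋ = $13,534 → take DB $27,562. Book value $110,250.
Year 3: DB = ⌊$110,250 × 200%/10⌋ = $22,050; SL = ⌊$94,250/8⌋ = $11,781 → take DB $22,050. Book value $88,200.
Year 4: DB = ⌊$88,200 × 200%/10⌋ = $17,640; SL = ⌊$72,200/7⌋ = $10,314 → take DB $17,640. Book value $70,560.
Year 5: DB = ⌊$70,560 × 200%/10⌋ = $14,112; SL = ⌊$54,560/6⌋ = $9,093 → take DB $14,112. Book value $56,448.
Year 6: DB = ⌊$56,448 × 200%/10⌋ = $11,289; SL = ⌊$40,448/5⌋ = $8,089 → take DB $11,289. Book value $45,159.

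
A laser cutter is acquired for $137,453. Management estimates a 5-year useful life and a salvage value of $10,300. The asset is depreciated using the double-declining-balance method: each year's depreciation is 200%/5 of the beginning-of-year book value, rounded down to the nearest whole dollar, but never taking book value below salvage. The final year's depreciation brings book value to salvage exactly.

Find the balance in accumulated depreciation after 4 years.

$119,638

Depreciable base = $137,453 − $10,300 = $127,153.
Year 1: ⌊$137,453 × 200%/5⌋ = $54,981. Book value $82,472.
Year 2: ⌊$82,472 × 200%/5⌋ = $32,988. Book value $49,484.
Year 3: ⌊$49,484 × 200%/5⌋ = $19,793. Book value $29,691.
Year 4: ⌊$29,691 × 200%/5⌋ = $11,876. Book value $17,815.
Accumulated through year 4 = $137,453 − $17,815 = $119,638.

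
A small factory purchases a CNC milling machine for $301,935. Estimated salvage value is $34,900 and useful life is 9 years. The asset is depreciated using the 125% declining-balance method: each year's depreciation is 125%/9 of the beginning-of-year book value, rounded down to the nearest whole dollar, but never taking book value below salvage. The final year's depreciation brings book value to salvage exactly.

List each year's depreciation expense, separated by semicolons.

$41,935; $36,111; $31,095; $26,776; $23,058; $19,855; $17,097; $14,723; $56,385

Depreciable base = $301,935 − $34,900 = $267,035.
Year 1: ⌊$301,935 × 125%/9⌋ = $41,935. Book value $260,000.
Year 2: ⌊$260,000 × 125%/9⌋ = $36,111. Book value $223,889.
Year 3: ⌊$223,889 × 125%/9⌋ = $31,095. Book value $192,794.
Year 4: ⌊$192,794 × 125%/9⌋ = $26,776. Book value $166,018.
Year 5: ⌊$166,018 × 125%/9⌋ = $23,058. Book value $142,960.
Year 6: ⌊$142,960 × 125%/9⌋ = $19,855. Book value $123,105.
Year 7: ⌊$123,105 × 125%/9⌋ = $17,097. Book value $106,008.
Year 8: ⌊$106,008 × 125%/9⌋ = $14,723. Book value $91,285.
Year 9 (final): $91,285 − $34,900 = $56,385. Book value $34,900.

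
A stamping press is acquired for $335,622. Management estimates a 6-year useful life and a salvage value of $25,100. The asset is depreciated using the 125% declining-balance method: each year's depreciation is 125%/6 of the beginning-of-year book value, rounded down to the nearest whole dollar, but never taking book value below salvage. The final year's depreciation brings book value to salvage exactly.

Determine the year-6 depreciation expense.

Depreciable base = $335,622 − $25,100 = $310,522.
Year 1: ⌊$335,622 × 125%/6⌋ = $69,921. Book value $265,701.
Year 2: ⌊$265,701 × 125%/6⌋ = $55,354. Book value $210,347.
Year 3: ⌊$210,347 × 125%/6⌋ = $43,822. Book value $166,525.
Year 4: ⌊$166,525 × 125%/6⌋ = $34,692. Book value $131,833.
Year 5: ⌊$131,833 × 125%/6⌋ = $27,465. Book value $104,368.
Year 6 (final): $104,368 − $25,100 = $79,268. Book value $25,100.

$79,268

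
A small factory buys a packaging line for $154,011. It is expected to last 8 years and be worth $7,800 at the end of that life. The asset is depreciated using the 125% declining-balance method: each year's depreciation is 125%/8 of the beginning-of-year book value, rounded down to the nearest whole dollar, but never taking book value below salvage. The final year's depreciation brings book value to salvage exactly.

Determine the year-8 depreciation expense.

Depreciable base = $154,011 − $7,800 = $146,211.
Year 1: ⌊$154,011 × 125%/8⌋ = $24,064. Book value $129,947.
Year 2: ⌊$129,947 × 125%/8⌋ = $20,304. Book value $109,643.
Year 3: ⌊$109,643 × 125%/8⌋ = $17,131. Book value $92,512.
Year 4: ⌊$92,512 × 125%/8⌋ = $14,455. Book value $78,057.
Year 5: ⌊$78,057 × 125%/8⌋ = $12,196. Book value $65,861.
Year 6: ⌊$65,861 × 125%/8⌋ = $10,290. Book value $55,571.
Year 7: ⌊$55,571 × 125%/8⌋ = $8,682. Book value $46,889.
Year 8 (final): $46,889 − $7,800 = $39,089. Book value $7,800.

$39,089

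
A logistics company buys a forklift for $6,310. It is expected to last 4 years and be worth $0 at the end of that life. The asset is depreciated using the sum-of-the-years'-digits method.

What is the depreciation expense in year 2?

$1,893

Depreciable base = $6,310 − $0 = $6,310.
Sum of the years' digits = 4+3+2+1 = 10.
Year 1: $6,310 × 4/10 = $2,524. Book value $3,786.
Year 2: $6,310 × 3/10 = $1,893. Book value $1,893.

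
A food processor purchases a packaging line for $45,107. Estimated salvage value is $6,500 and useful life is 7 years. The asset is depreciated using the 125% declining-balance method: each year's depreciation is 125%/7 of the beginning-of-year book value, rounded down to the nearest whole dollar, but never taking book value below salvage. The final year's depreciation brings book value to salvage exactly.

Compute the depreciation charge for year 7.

Depreciable base = $45,107 − $6,500 = $38,607.
Year 1: ⌊$45,107 × 125%/7⌋ = $8,054. Book value $37,053.
Year 2: ⌊$37,053 × 125%/7⌋ = $6,616. Book value $30,437.
Year 3: ⌊$30,437 × 125%/7⌋ = $5,435. Book value $25,002.
Year 4: ⌊$25,002 × 125%/7⌋ = $4,464. Book value $20,538.
Year 5: ⌊$20,538 × 125%/7⌋ = $3,667. Book value $16,871.
Year 6: ⌊$16,871 × 125%/7⌋ = $3,012. Book value $13,859.
Year 7 (final): $13,859 − $6,500 = $7,359. Book value $6,500.

$7,359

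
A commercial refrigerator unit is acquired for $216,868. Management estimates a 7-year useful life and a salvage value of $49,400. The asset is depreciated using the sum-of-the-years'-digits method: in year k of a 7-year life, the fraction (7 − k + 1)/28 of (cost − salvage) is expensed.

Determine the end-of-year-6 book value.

Depreciable base = $216,868 − $49,400 = $167,468.
Sum of the years' digits = 7+6+5+4+3+2+1 = 28.
Year 1: $167,468 × 7/28 = $41,867. Book value $175,001.
Year 2: $167,468 × 6/28 = $35,886. Book value $139,115.
Year 3: $167,468 × 5/28 = $29,905. Book value $109,210.
Year 4: $167,468 × 4/28 = $23,924. Book value $85,286.
Year 5: $167,468 × 3/28 = $17,943. Book value $67,343.
Year 6: $167,468 × 2/28 = $11,962. Book value $55,381.

$55,381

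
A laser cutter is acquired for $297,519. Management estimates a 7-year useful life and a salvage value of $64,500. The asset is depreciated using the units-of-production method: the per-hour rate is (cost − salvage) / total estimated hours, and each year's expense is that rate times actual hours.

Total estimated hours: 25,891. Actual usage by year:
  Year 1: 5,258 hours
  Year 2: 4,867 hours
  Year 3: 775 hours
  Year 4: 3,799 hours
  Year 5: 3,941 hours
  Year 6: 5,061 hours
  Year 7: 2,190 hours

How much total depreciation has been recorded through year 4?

$132,291

Depreciable base = $297,519 − $64,500 = $233,019.
Rate = $233,019 / 25,891 hours = $9 per hour.
Year 1: 5,258 × $9 = $47,322. Book value $250,197.
Year 2: 4,867 × $9 = $43,803. Book value $206,394.
Year 3: 775 × $9 = $6,975. Book value $199,419.
Year 4: 3,799 × $9 = $34,191. Book value $165,228.
Accumulated through year 4 = $297,519 − $165,228 = $132,291.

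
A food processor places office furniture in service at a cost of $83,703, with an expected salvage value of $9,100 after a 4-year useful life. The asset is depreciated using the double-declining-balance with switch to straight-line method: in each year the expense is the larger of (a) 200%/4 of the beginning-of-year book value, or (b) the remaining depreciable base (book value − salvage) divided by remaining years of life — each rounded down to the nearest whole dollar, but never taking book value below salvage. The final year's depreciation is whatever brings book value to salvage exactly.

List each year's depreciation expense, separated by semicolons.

Depreciable base = $83,703 − $9,100 = $74,603.
Year 1: DB = ⌊$83,703 × 200%/4⌋ = $41,851; SL = ⌊$74,603/4⌋ = $18,650 → take DB $41,851. Book value $41,852.
Year 2: DB = ⌊$41,852 × 200%/4⌋ = $20,926; SL = ⌊$32,752/3⌋ = $10,917 → take DB $20,926. Book value $20,926.
Year 3: DB = ⌊$20,926 × 200%/4⌋ = $10,463; SL = ⌊$11,826/2⌋ = $5,913 → take DB $10,463. Book value $10,463.
Year 4 (final): $10,463 − $9,100 = $1,363. Book value $9,100.

$41,851; $20,926; $10,463; $1,363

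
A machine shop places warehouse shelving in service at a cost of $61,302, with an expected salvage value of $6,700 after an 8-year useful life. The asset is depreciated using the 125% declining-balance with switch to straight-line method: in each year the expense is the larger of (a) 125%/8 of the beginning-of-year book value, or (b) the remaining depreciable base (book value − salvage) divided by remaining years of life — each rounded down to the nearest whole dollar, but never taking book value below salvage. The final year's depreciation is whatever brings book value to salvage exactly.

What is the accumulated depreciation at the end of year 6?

Depreciable base = $61,302 − $6,700 = $54,602.
Year 1: DB = ⌊$61,302 × 125%/8⌋ = $9,578; SL = ⌊$54,602/8⌋ = $6,825 → take DB $9,578. Book value $51,724.
Year 2: DB = ⌊$51,724 × 125%/8⌋ = $8,081; SL = ⌊$45,024/7⌋ = $6,432 → take DB $8,081. Book value $43,643.
Year 3: DB = ⌊$43,643 × 125%/8⌋ = $6,819; SL = ⌊$36,943/6⌋ = $6,157 → take DB $6,819. Book value $36,824.
Year 4: DB = ⌊$36,824 × 125%/8⌋ = $5,753; SL = ⌊$30,124/5⌋ = $6,024 → take SL $6,024. Book value $30,800.
Year 5: DB = ⌊$30,800 × 125%/8⌋ = $4,812; SL = ⌊$24,100/4⌋ = $6,025 → take SL $6,025. Book value $24,775.
Year 6: DB = ⌊$24,775 × 125%/8⌋ = $3,871; SL = ⌊$18,075/3⌋ = $6,025 → take SL $6,025. Book value $18,750.
Accumulated through year 6 = $61,302 − $18,750 = $42,552.

$42,552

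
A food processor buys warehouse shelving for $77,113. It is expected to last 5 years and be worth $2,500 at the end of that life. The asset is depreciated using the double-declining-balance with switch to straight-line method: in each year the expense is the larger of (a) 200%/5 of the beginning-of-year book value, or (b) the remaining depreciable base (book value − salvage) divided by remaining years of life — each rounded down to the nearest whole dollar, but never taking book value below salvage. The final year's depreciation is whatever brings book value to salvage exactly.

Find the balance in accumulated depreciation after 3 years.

$60,456

Depreciable base = $77,113 − $2,500 = $74,613.
Year 1: DB = ⌊$77,113 × 200%/5⌋ = $30,845; SL = ⌊$74,613/5⌋ = $14,922 → take DB $30,845. Book value $46,268.
Year 2: DB = ⌊$46,268 × 200%/5⌋ = $18,507; SL = ⌊$43,768/4⌋ = $10,942 → take DB $18,507. Book value $27,761.
Year 3: DB = ⌊$27,761 × 200%/5⌋ = $11,104; SL = ⌊$25,261/3⌋ = $8,420 → take DB $11,104. Book value $16,657.
Accumulated through year 3 = $77,113 − $16,657 = $60,456.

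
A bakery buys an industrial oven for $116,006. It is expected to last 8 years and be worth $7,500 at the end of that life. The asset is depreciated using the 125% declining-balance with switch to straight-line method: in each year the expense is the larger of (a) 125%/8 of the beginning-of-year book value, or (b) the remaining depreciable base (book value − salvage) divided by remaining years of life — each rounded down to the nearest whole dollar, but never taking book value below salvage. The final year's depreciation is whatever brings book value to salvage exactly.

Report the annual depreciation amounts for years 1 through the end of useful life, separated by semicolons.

Depreciable base = $116,006 − $7,500 = $108,506.
Year 1: DB = ⌊$116,006 × 125%/8⌋ = $18,125; SL = ⌊$108,506/8⌋ = $13,563 → take DB $18,125. Book value $97,881.
Year 2: DB = ⌊$97,881 × 125%/8⌋ = $15,293; SL = ⌊$90,381/7⌋ = $12,911 → take DB $15,293. Book value $82,588.
Year 3: DB = ⌊$82,588 × 125%/8⌋ = $12,904; SL = ⌊$75,088/6⌋ = $12,514 → take DB $12,904. Book value $69,684.
Year 4: DB = ⌊$69,684 × 125%/8⌋ = $10,888; SL = ⌊$62,184/5⌋ = $12,436 → take SL $12,436. Book value $57,248.
Year 5: DB = ⌊$57,248 × 125%/8⌋ = $8,945; SL = ⌊$49,748/4⌋ = $12,437 → take SL $12,437. Book value $44,811.
Year 6: DB = ⌊$44,811 × 125%/8⌋ = $7,001; SL = ⌊$37,311/3⌋ = $12,437 → take SL $12,437. Book value $32,374.
Year 7: DB = ⌊$32,374 × 125%/8⌋ = $5,058; SL = ⌊$24,874/2⌋ = $12,437 → take SL $12,437. Book value $19,937.
Year 8 (final): $19,937 − $7,500 = $12,437. Book value $7,500.

$18,125; $15,293; $12,904; $12,436; $12,437; $12,437; $12,437; $12,437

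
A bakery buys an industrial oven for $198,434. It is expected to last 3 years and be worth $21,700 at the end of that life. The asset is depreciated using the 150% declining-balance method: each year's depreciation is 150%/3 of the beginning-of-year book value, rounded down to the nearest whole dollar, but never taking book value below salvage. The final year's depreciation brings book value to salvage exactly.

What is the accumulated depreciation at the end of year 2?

Depreciable base = $198,434 − $21,700 = $176,734.
Year 1: ⌊$198,434 × 150%/3⌋ = $99,217. Book value $99,217.
Year 2: ⌊$99,217 × 150%/3⌋ = $49,608. Book value $49,609.
Accumulated through year 2 = $198,434 − $49,609 = $148,825.

$148,825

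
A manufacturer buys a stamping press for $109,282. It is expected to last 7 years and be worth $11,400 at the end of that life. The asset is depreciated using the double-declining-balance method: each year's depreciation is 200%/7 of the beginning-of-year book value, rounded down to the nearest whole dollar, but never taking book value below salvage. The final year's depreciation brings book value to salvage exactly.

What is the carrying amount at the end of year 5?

$20,320

Depreciable base = $109,282 − $11,400 = $97,882.
Year 1: ⌊$109,282 × 200%/7⌋ = $31,223. Book value $78,059.
Year 2: ⌊$78,059 × 200%/7⌋ = $22,302. Book value $55,757.
Year 3: ⌊$55,757 × 200%/7⌋ = $15,930. Book value $39,827.
Year 4: ⌊$39,827 × 200%/7⌋ = $11,379. Book value $28,448.
Year 5: ⌊$28,448 × 200%/7⌋ = $8,128. Book value $20,320.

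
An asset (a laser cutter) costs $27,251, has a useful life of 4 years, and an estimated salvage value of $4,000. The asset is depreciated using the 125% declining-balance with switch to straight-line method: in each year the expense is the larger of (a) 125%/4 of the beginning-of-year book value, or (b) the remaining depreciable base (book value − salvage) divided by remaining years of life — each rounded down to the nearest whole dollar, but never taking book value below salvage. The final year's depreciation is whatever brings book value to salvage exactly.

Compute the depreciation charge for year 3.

$4,440

Depreciable base = $27,251 − $4,000 = $23,251.
Year 1: DB = ⌊$27,251 × 125%/4⌋ = $8,515; SL = ⌊$23,251/4⌋ = $5,812 → take DB $8,515. Book value $18,736.
Year 2: DB = ⌊$18,736 × 125%/4⌋ = $5,855; SL = ⌊$14,736/3⌋ = $4,912 → take DB $5,855. Book value $12,881.
Year 3: DB = ⌊$12,881 × 125%/4⌋ = $4,025; SL = ⌊$8,881/2⌋ = $4,440 → take SL $4,440. Book value $8,441.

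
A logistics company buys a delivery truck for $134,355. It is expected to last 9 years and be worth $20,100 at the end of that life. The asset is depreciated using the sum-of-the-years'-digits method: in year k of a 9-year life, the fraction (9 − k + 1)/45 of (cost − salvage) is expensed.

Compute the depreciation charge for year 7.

Depreciable base = $134,355 − $20,100 = $114,255.
Sum of the years' digits = 9+8+7+6+5+4+3+2+1 = 45.
Year 1: $114,255 × 9/45 = $22,851. Book value $111,504.
Year 2: $114,255 × 8/45 = $20,312. Book value $91,192.
Year 3: $114,255 × 7/45 = $17,773. Book value $73,419.
Year 4: $114,255 × 6/45 = $15,234. Book value $58,185.
Year 5: $114,255 × 5/45 = $12,695. Book value $45,490.
Year 6: $114,255 × 4/45 = $10,156. Book value $35,334.
Year 7: $114,255 × 3/45 = $7,617. Book value $27,717.

$7,617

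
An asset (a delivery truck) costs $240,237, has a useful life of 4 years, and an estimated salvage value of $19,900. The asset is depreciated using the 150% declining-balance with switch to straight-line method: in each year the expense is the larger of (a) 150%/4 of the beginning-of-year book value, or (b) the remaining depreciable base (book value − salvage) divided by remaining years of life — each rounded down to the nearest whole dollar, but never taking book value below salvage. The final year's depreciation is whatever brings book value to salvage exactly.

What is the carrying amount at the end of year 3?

$56,872

Depreciable base = $240,237 − $19,900 = $220,337.
Year 1: DB = ⌊$240,237 × 150%/4⌋ = $90,088; SL = ⌊$220,337/4⌋ = $55,084 → take DB $90,088. Book value $150,149.
Year 2: DB = ⌊$150,149 × 150%/4⌋ = $56,305; SL = ⌊$130,249/3⌋ = $43,416 → take DB $56,305. Book value $93,844.
Year 3: DB = ⌊$93,844 × 150%/4⌋ = $35,191; SL = ⌊$73,944/2⌋ = $36,972 → take SL $36,972. Book value $56,872.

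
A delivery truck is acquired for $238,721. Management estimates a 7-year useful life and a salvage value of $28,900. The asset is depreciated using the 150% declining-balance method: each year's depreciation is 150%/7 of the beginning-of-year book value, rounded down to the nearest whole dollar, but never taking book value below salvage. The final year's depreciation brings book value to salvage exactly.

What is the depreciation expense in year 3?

$31,580

Depreciable base = $238,721 − $28,900 = $209,821.
Year 1: ⌊$238,721 × 150%/7⌋ = $51,154. Book value $187,567.
Year 2: ⌊$187,567 × 150%/7⌋ = $40,192. Book value $147,375.
Year 3: ⌊$147,375 × 150%/7⌋ = $31,580. Book value $115,795.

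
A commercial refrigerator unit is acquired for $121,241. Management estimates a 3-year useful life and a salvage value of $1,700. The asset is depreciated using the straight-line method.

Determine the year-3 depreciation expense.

$39,847

Depreciable base = $121,241 − $1,700 = $119,541.
Annual expense = $119,541 / 3 = $39,847.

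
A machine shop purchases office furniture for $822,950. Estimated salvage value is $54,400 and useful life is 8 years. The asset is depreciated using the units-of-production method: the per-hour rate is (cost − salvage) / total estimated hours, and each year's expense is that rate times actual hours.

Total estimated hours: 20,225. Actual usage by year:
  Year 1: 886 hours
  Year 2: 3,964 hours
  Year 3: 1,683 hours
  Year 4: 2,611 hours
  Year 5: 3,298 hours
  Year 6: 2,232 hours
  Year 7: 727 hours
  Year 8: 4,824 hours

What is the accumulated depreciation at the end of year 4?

Depreciable base = $822,950 − $54,400 = $768,550.
Rate = $768,550 / 20,225 hours = $38 per hour.
Year 1: 886 × $38 = $33,668. Book value $789,282.
Year 2: 3,964 × $38 = $150,632. Book value $638,650.
Year 3: 1,683 × $38 = $63,954. Book value $574,696.
Year 4: 2,611 × $38 = $99,218. Book value $475,478.
Accumulated through year 4 = $822,950 − $475,478 = $347,472.

$347,472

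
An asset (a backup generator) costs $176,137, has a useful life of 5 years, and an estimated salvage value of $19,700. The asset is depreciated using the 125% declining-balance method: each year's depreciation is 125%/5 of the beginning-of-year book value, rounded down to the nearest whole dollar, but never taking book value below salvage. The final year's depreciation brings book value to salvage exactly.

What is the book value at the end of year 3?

Depreciable base = $176,137 − $19,700 = $156,437.
Year 1: ⌊$176,137 × 125%/5⌋ = $44,034. Book value $132,103.
Year 2: ⌊$132,103 × 125%/5⌋ = $33,025. Book value $99,078.
Year 3: ⌊$99,078 × 125%/5⌋ = $24,769. Book value $74,309.

$74,309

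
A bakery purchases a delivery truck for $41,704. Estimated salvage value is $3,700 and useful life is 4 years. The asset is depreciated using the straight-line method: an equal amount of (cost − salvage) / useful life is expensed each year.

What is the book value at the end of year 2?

$22,702

Depreciable base = $41,704 − $3,700 = $38,004.
Annual expense = $38,004 / 4 = $9,501.
End of year 1: book value $32,203.
End of year 2: book value $22,702.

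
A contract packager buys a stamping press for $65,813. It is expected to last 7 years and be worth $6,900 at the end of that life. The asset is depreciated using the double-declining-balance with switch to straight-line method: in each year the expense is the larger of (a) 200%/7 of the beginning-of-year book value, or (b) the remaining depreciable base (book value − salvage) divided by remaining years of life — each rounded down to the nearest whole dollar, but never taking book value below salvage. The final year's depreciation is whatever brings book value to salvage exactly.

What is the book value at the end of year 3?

Depreciable base = $65,813 − $6,900 = $58,913.
Year 1: DB = ⌊$65,813 × 200%/7⌋ = $18,803; SL = ⌊$58,913/7⌋ = $8,416 → take DB $18,803. Book value $47,010.
Year 2: DB = ⌊$47,010 × 200%/7⌋ = $13,431; SL = ⌊$40,110/6⌋ = $6,685 → take DB $13,431. Book value $33,579.
Year 3: DB = ⌊$33,579 × 200%/7⌋ = $9,594; SL = ⌊$26,679/5⌋ = $5,335 → take DB $9,594. Book value $23,985.

$23,985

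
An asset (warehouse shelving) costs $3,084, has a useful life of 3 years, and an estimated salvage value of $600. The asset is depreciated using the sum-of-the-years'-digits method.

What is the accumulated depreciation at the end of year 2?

$2,070

Depreciable base = $3,084 − $600 = $2,484.
Sum of the years' digits = 3+2+1 = 6.
Year 1: $2,484 × 3/6 = $1,242. Book value $1,842.
Year 2: $2,484 × 2/6 = $828. Book value $1,014.
Accumulated through year 2 = $3,084 − $1,014 = $2,070.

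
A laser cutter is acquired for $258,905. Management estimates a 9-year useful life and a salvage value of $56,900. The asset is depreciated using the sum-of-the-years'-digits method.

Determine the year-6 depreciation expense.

Depreciable base = $258,905 − $56,900 = $202,005.
Sum of the years' digits = 9+8+7+6+5+4+3+2+1 = 45.
Year 1: $202,005 × 9/45 = $40,401. Book value $218,504.
Year 2: $202,005 × 8/45 = $35,912. Book value $182,592.
Year 3: $202,005 × 7/45 = $31,423. Book value $151,169.
Year 4: $202,005 × 6/45 = $26,934. Book value $124,235.
Year 5: $202,005 × 5/45 = $22,445. Book value $101,790.
Year 6: $202,005 × 4/45 = $17,956. Book value $83,834.

$17,956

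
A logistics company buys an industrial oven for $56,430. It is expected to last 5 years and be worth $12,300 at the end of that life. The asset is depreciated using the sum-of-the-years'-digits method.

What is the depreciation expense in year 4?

$5,884

Depreciable base = $56,430 − $12,300 = $44,130.
Sum of the years' digits = 5+4+3+2+1 = 15.
Year 1: $44,130 × 5/15 = $14,710. Book value $41,720.
Year 2: $44,130 × 4/15 = $11,768. Book value $29,952.
Year 3: $44,130 × 3/15 = $8,826. Book value $21,126.
Year 4: $44,130 × 2/15 = $5,884. Book value $15,242.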